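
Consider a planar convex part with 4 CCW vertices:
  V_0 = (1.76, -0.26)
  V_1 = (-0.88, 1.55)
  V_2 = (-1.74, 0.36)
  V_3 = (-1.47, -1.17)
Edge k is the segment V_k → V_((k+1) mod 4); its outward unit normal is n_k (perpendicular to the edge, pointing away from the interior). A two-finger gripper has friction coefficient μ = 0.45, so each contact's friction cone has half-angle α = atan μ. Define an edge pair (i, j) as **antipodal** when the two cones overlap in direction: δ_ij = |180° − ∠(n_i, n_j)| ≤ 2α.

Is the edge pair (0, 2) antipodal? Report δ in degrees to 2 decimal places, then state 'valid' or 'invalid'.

α = atan 0.45 = 24.23°;  2α = 48.46°
edge 0: e_0 = (-2.64, +1.81);  n_0 = (+0.5655, +0.8248)
edge 2: e_2 = (+0.27, -1.53);  n_2 = (-0.9848, -0.1738)
∠(n_0, n_2) = 134.44°
δ = |180° − 134.44°| = 45.56°
45.56° ≤ 2α = 48.46°  →  valid

δ = 45.56°, valid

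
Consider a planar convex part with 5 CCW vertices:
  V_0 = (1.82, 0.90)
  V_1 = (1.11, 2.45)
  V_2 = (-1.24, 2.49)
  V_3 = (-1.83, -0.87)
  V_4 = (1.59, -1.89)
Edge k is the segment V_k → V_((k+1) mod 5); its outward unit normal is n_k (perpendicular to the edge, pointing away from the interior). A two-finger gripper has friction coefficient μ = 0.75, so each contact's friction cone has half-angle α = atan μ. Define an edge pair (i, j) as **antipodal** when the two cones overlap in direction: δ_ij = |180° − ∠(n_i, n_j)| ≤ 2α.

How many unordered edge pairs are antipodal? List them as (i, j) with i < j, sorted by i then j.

count = 4; pairs: (0,2), (0,3), (1,3), (2,4)

α = atan 0.75 = 36.87°;  2α = 73.74°
n_0 = (+0.9092, +0.4165)
n_1 = (+0.0170, +0.9999)
n_2 = (-0.9849, +0.1729)
n_3 = (-0.2858, -0.9583)
n_4 = (+0.9966, -0.0822)
  (0,1): δ = 115.59°  ·
  (0,2): δ = 34.57°  ✓
  (0,3): δ = 48.78°  ✓
  (0,4): δ = 150.68°  ·
  (1,2): δ = 98.98°  ·
  (1,3): δ = 15.63°  ✓
  (1,4): δ = 86.26°  ·
  (2,3): δ = 96.65°  ·
  (2,4): δ = 5.25°  ✓
  (3,4): δ = 78.11°  ·
antipodal pairs: 4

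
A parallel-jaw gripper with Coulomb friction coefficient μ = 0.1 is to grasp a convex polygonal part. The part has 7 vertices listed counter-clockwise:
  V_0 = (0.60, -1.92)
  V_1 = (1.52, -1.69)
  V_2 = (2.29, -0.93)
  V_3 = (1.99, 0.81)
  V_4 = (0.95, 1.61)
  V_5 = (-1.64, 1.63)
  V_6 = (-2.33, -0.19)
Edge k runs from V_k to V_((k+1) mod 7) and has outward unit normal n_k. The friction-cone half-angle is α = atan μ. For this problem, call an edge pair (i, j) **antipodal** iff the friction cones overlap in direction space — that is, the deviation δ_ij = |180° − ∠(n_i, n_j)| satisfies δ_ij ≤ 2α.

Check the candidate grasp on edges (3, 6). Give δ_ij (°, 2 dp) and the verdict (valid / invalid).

δ = 7.01°, valid

α = atan 0.1 = 5.71°;  2α = 11.42°
edge 3: e_3 = (-1.04, +0.80);  n_3 = (+0.6097, +0.7926)
edge 6: e_6 = (+2.93, -1.73);  n_6 = (-0.5084, -0.8611)
∠(n_3, n_6) = 172.99°
δ = |180° − 172.99°| = 7.01°
7.01° ≤ 2α = 11.42°  →  valid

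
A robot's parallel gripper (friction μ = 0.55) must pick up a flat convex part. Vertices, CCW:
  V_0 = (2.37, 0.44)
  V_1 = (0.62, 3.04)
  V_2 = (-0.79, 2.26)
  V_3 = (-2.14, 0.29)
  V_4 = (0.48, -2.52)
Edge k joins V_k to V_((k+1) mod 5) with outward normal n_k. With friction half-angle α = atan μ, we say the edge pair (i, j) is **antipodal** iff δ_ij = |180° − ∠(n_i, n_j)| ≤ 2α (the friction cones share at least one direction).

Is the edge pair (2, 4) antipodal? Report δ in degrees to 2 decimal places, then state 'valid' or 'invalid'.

δ = 1.86°, valid

α = atan 0.55 = 28.81°;  2α = 57.62°
edge 2: e_2 = (-1.35, -1.97);  n_2 = (-0.8249, +0.5653)
edge 4: e_4 = (+1.89, +2.96);  n_4 = (+0.8428, -0.5382)
∠(n_2, n_4) = 178.14°
δ = |180° − 178.14°| = 1.86°
1.86° ≤ 2α = 57.62°  →  valid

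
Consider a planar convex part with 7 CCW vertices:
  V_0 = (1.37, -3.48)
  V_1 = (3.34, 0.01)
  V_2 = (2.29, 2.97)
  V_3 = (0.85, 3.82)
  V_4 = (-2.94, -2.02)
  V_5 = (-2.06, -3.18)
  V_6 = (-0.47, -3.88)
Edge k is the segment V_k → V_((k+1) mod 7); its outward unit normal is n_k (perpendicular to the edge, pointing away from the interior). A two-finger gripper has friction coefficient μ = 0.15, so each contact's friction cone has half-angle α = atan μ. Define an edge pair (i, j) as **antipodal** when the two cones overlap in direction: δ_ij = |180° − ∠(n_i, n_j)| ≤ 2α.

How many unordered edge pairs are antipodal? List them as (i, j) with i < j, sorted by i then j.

α = atan 0.15 = 8.53°;  2α = 17.06°
n_0 = (+0.8708, -0.4916)
n_1 = (+0.9425, +0.3343)
n_2 = (+0.5083, +0.8612)
n_3 = (-0.8388, +0.5444)
n_4 = (-0.7967, -0.6044)
n_5 = (-0.4029, -0.9152)
n_6 = (+0.2124, -0.9772)
  (0,1): δ = 131.03°  ·
  (0,2): δ = 91.11°  ·
  (0,3): δ = 3.54°  ✓
  (0,4): δ = 66.63°  ·
  (0,5): δ = 95.68°  ·
  (0,6): δ = 131.71°  ·
  (1,2): δ = 140.08°  ·
  (1,3): δ = 52.51°  ·
  (1,4): δ = 17.65°  ·
  (1,5): δ = 46.71°  ·
  (1,6): δ = 82.73°  ·
  (2,3): δ = 92.43°  ·
  (2,4): δ = 22.26°  ·
  (2,5): δ = 6.79°  ✓
  (2,6): δ = 42.82°  ·
  (3,4): δ = 109.83°  ·
  (3,5): δ = 80.78°  ·
  (3,6): δ = 44.75°  ·
  (4,5): δ = 150.95°  ·
  (4,6): δ = 114.92°  ·
  (5,6): δ = 143.97°  ·
antipodal pairs: 2

count = 2; pairs: (0,3), (2,5)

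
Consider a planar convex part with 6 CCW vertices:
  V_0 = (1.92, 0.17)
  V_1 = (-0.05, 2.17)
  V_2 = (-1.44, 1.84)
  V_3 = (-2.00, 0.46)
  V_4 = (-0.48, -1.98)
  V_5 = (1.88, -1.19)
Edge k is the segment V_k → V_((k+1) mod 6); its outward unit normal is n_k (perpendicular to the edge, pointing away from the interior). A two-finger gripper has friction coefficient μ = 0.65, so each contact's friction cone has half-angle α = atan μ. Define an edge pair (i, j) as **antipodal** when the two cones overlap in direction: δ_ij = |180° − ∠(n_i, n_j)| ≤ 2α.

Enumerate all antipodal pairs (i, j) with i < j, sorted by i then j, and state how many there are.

count = 6; pairs: (0,3), (0,4), (1,4), (2,4), (2,5), (3,5)

α = atan 0.65 = 33.02°;  2α = 66.05°
n_0 = (+0.7124, +0.7017)
n_1 = (-0.2310, +0.9730)
n_2 = (-0.9266, +0.3760)
n_3 = (-0.8488, -0.5287)
n_4 = (+0.3174, -0.9483)
n_5 = (+0.9996, -0.0294)
  (0,1): δ = 121.21°  ·
  (0,2): δ = 66.65°  ·
  (0,3): δ = 12.65°  ✓
  (0,4): δ = 63.94°  ✓
  (0,5): δ = 133.75°  ·
  (1,2): δ = 125.44°  ·
  (1,3): δ = 71.43°  ·
  (1,4): δ = 5.15°  ✓
  (1,5): δ = 74.96°  ·
  (2,3): δ = 125.99°  ·
  (2,4): δ = 49.41°  ✓
  (2,5): δ = 20.40°  ✓
  (3,4): δ = 103.41°  ·
  (3,5): δ = 33.61°  ✓
  (4,5): δ = 110.19°  ·
antipodal pairs: 6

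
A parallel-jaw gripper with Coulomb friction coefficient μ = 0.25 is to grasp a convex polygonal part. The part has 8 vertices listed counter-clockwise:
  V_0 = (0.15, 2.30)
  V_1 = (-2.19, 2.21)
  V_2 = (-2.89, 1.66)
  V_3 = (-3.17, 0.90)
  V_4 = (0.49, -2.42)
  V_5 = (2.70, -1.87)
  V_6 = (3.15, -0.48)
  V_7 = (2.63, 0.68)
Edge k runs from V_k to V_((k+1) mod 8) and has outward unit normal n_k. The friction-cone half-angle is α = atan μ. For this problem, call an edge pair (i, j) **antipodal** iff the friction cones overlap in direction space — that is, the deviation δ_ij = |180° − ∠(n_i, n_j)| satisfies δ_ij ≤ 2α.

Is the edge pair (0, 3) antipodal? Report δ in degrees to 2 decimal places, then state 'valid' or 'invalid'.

δ = 44.41°, invalid

α = atan 0.25 = 14.04°;  2α = 28.07°
edge 0: e_0 = (-2.34, -0.09);  n_0 = (-0.0384, +0.9993)
edge 3: e_3 = (+3.66, -3.32);  n_3 = (-0.6719, -0.7407)
∠(n_0, n_3) = 135.59°
δ = |180° − 135.59°| = 44.41°
44.41° > 2α = 28.07°  →  invalid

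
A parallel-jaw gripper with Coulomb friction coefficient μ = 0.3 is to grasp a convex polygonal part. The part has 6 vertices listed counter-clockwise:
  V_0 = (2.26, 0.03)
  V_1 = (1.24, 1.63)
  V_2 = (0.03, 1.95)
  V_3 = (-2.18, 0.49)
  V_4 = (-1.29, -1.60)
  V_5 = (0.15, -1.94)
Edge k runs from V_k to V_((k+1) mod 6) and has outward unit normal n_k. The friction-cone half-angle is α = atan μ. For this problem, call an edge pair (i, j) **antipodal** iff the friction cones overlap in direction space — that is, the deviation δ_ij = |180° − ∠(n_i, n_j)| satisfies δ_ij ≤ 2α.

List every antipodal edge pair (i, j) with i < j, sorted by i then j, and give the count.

count = 3; pairs: (0,3), (1,4), (2,5)

α = atan 0.3 = 16.70°;  2α = 33.40°
n_0 = (+0.8432, +0.5376)
n_1 = (+0.2557, +0.9668)
n_2 = (-0.5512, +0.8344)
n_3 = (-0.9201, -0.3918)
n_4 = (-0.2298, -0.9732)
n_5 = (+0.6824, -0.7309)
  (0,1): δ = 137.33°  ·
  (0,2): δ = 89.07°  ·
  (0,3): δ = 9.45°  ✓
  (0,4): δ = 44.20°  ·
  (0,5): δ = 100.52°  ·
  (1,2): δ = 131.74°  ·
  (1,3): δ = 52.12°  ·
  (1,4): δ = 1.53°  ✓
  (1,5): δ = 57.85°  ·
  (2,3): δ = 100.38°  ·
  (2,4): δ = 46.73°  ·
  (2,5): δ = 9.58°  ✓
  (3,4): δ = 126.35°  ·
  (3,5): δ = 70.03°  ·
  (4,5): δ = 123.68°  ·
antipodal pairs: 3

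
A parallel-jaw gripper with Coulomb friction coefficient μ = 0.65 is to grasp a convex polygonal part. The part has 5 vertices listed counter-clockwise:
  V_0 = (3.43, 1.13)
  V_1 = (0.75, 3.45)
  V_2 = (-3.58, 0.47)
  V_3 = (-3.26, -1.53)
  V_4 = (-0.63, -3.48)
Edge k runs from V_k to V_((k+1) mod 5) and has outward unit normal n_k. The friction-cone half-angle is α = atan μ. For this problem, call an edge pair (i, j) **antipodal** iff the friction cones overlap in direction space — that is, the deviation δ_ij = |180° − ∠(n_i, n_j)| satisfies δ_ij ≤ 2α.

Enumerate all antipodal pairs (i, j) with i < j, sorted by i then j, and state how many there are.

α = atan 0.65 = 33.02°;  2α = 66.05°
n_0 = (+0.6545, +0.7561)
n_1 = (-0.5669, +0.8238)
n_2 = (-0.9874, -0.1580)
n_3 = (-0.5956, -0.8033)
n_4 = (+0.7505, -0.6609)
  (0,1): δ = 104.58°  ·
  (0,2): δ = 40.03°  ✓
  (0,3): δ = 4.33°  ✓
  (0,4): δ = 89.51°  ·
  (1,2): δ = 115.45°  ·
  (1,3): δ = 71.09°  ·
  (1,4): δ = 14.09°  ✓
  (2,3): δ = 135.65°  ·
  (2,4): δ = 50.46°  ✓
  (3,4): δ = 94.82°  ·
antipodal pairs: 4

count = 4; pairs: (0,2), (0,3), (1,4), (2,4)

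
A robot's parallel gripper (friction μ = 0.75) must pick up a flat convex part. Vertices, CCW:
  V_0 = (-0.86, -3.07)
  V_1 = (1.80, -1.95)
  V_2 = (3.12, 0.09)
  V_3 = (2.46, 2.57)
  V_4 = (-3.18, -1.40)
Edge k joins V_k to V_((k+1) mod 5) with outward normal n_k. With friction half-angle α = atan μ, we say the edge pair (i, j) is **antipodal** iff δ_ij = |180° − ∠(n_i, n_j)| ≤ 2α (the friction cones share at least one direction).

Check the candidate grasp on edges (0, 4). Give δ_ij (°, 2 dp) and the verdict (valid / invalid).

α = atan 0.75 = 36.87°;  2α = 73.74°
edge 0: e_0 = (+2.66, +1.12);  n_0 = (+0.3881, -0.9216)
edge 4: e_4 = (+2.32, -1.67);  n_4 = (-0.5842, -0.8116)
∠(n_0, n_4) = 58.58°
δ = |180° − 58.58°| = 121.42°
121.42° > 2α = 73.74°  →  invalid

δ = 121.42°, invalid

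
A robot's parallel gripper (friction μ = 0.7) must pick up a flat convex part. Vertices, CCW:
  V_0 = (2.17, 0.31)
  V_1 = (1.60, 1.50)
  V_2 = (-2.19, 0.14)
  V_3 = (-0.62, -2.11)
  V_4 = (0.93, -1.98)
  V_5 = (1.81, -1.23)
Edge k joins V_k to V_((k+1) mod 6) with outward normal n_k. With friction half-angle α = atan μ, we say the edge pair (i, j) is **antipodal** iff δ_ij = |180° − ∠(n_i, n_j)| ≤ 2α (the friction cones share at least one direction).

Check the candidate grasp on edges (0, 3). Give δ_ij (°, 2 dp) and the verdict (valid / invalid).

δ = 69.20°, valid

α = atan 0.7 = 34.99°;  2α = 69.98°
edge 0: e_0 = (-0.57, +1.19);  n_0 = (+0.9019, +0.4320)
edge 3: e_3 = (+1.55, +0.13);  n_3 = (+0.0836, -0.9965)
∠(n_0, n_3) = 110.80°
δ = |180° − 110.80°| = 69.20°
69.20° ≤ 2α = 69.98°  →  valid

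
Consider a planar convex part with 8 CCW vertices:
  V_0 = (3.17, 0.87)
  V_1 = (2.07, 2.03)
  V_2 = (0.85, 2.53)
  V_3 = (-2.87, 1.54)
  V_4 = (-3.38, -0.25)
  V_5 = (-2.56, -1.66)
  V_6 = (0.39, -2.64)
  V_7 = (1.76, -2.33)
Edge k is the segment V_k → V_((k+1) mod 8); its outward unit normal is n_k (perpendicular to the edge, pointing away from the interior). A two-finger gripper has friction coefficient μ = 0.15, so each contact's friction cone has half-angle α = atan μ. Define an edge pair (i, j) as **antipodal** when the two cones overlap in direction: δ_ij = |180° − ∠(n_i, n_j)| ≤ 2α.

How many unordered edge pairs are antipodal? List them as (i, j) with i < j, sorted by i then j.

α = atan 0.15 = 8.53°;  2α = 17.06°
n_0 = (+0.7256, +0.6881)
n_1 = (+0.3792, +0.9253)
n_2 = (-0.2572, +0.9664)
n_3 = (-0.9617, +0.2740)
n_4 = (-0.8644, -0.5027)
n_5 = (-0.3153, -0.9490)
n_6 = (+0.2207, -0.9753)
n_7 = (+0.9151, -0.4032)
  (0,1): δ = 155.76°  ·
  (0,2): δ = 118.58°  ·
  (0,3): δ = 59.38°  ·
  (0,4): δ = 13.30°  ✓
  (0,5): δ = 28.14°  ·
  (0,6): δ = 59.27°  ·
  (0,7): δ = 112.74°  ·
  (1,2): δ = 142.81°  ·
  (1,3): δ = 83.62°  ·
  (1,4): δ = 37.53°  ·
  (1,5): δ = 3.91°  ✓
  (1,6): δ = 35.04°  ·
  (1,7): δ = 88.51°  ·
  (2,3): δ = 120.81°  ·
  (2,4): δ = 74.72°  ·
  (2,5): δ = 33.28°  ·
  (2,6): δ = 2.15°  ✓
  (2,7): δ = 51.32°  ·
  (3,4): δ = 133.92°  ·
  (3,5): δ = 92.47°  ·
  (3,6): δ = 61.35°  ·
  (3,7): δ = 7.88°  ✓
  (4,5): δ = 138.56°  ·
  (4,6): δ = 107.43°  ·
  (4,7): δ = 53.96°  ·
  (5,6): δ = 148.87°  ·
  (5,7): δ = 95.40°  ·
  (6,7): δ = 126.53°  ·
antipodal pairs: 4

count = 4; pairs: (0,4), (1,5), (2,6), (3,7)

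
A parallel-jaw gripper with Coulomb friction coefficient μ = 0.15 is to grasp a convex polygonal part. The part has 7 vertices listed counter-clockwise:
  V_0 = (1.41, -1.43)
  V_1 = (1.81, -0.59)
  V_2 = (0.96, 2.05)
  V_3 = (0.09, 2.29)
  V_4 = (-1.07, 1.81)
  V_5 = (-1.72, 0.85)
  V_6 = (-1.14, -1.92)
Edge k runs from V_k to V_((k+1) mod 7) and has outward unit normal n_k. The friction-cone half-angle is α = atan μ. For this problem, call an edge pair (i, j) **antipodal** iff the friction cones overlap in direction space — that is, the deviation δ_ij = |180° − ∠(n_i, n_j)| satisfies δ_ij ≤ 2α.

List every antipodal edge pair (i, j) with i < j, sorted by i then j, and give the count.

count = 3; pairs: (0,4), (1,5), (3,6)

α = atan 0.15 = 8.53°;  2α = 17.06°
n_0 = (+0.9029, -0.4299)
n_1 = (+0.9519, +0.3065)
n_2 = (+0.2659, +0.9640)
n_3 = (-0.3824, +0.9240)
n_4 = (-0.8280, +0.5607)
n_5 = (-0.9788, -0.2049)
n_6 = (+0.1887, -0.9820)
  (0,1): δ = 136.69°  ·
  (0,2): δ = 79.96°  ·
  (0,3): δ = 42.06°  ·
  (0,4): δ = 8.64°  ✓
  (0,5): δ = 37.29°  ·
  (0,6): δ = 126.34°  ·
  (1,2): δ = 123.27°  ·
  (1,3): δ = 85.37°  ·
  (1,4): δ = 51.95°  ·
  (1,5): δ = 6.02°  ✓
  (1,6): δ = 83.03°  ·
  (2,3): δ = 142.10°  ·
  (2,4): δ = 108.68°  ·
  (2,5): δ = 62.75°  ·
  (2,6): δ = 26.30°  ·
  (3,4): δ = 146.58°  ·
  (3,5): δ = 100.65°  ·
  (3,6): δ = 11.60°  ✓
  (4,5): δ = 134.07°  ·
  (4,6): δ = 45.02°  ·
  (5,6): δ = 90.95°  ·
antipodal pairs: 3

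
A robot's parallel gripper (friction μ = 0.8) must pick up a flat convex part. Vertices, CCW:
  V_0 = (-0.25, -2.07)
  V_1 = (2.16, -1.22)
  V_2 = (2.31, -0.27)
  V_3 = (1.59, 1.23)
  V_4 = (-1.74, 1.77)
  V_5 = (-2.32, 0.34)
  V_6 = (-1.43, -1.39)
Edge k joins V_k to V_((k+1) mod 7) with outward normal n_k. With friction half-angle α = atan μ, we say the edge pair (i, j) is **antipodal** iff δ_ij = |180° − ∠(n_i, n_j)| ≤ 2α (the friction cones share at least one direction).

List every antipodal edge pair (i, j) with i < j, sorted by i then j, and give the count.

count = 10; pairs: (0,3), (0,4), (1,4), (1,5), (1,6), (2,4), (2,5), (2,6), (3,5), (3,6)

α = atan 0.8 = 38.66°;  2α = 77.32°
n_0 = (+0.3326, -0.9431)
n_1 = (+0.9878, -0.1560)
n_2 = (+0.9015, +0.4327)
n_3 = (+0.1601, +0.9871)
n_4 = (-0.9267, +0.3759)
n_5 = (-0.8892, -0.4575)
n_6 = (-0.4993, -0.8664)
  (0,1): δ = 118.40°  ·
  (0,2): δ = 83.79°  ·
  (0,3): δ = 28.64°  ✓
  (0,4): δ = 48.50°  ✓
  (0,5): δ = 97.80°  ·
  (0,6): δ = 130.62°  ·
  (1,2): δ = 145.39°  ·
  (1,3): δ = 90.24°  ·
  (1,4): δ = 13.10°  ✓
  (1,5): δ = 36.20°  ✓
  (1,6): δ = 69.02°  ✓
  (2,3): δ = 124.85°  ·
  (2,4): δ = 47.72°  ✓
  (2,5): δ = 1.58°  ✓
  (2,6): δ = 34.41°  ✓
  (3,4): δ = 102.87°  ·
  (3,5): δ = 53.57°  ✓
  (3,6): δ = 20.74°  ✓
  (4,5): δ = 130.70°  ·
  (4,6): δ = 97.88°  ·
  (5,6): δ = 147.18°  ·
antipodal pairs: 10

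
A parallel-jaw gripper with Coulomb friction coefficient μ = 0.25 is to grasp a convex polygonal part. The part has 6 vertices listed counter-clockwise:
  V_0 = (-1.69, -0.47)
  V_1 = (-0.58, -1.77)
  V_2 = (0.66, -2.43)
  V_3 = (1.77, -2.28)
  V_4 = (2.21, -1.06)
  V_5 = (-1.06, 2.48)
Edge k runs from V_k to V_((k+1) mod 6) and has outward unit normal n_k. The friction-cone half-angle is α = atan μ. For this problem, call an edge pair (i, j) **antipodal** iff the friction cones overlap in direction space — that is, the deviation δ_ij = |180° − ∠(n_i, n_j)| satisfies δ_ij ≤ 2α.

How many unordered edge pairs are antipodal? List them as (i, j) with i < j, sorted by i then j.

α = atan 0.25 = 14.04°;  2α = 28.07°
n_0 = (-0.7605, -0.6493)
n_1 = (-0.4698, -0.8827)
n_2 = (+0.1339, -0.9910)
n_3 = (+0.9407, -0.3393)
n_4 = (+0.7346, +0.6785)
n_5 = (-0.9779, +0.2088)
  (0,1): δ = 158.52°  ·
  (0,2): δ = 122.80°  ·
  (0,3): δ = 60.32°  ·
  (0,4): δ = 2.24°  ✓
  (0,5): δ = 127.45°  ·
  (1,2): δ = 144.28°  ·
  (1,3): δ = 81.81°  ·
  (1,4): δ = 19.25°  ✓
  (1,5): δ = 105.97°  ·
  (2,3): δ = 117.53°  ·
  (2,4): δ = 54.97°  ·
  (2,5): δ = 70.25°  ·
  (3,4): δ = 117.44°  ·
  (3,5): δ = 7.78°  ✓
  (4,5): δ = 54.78°  ·
antipodal pairs: 3

count = 3; pairs: (0,4), (1,4), (3,5)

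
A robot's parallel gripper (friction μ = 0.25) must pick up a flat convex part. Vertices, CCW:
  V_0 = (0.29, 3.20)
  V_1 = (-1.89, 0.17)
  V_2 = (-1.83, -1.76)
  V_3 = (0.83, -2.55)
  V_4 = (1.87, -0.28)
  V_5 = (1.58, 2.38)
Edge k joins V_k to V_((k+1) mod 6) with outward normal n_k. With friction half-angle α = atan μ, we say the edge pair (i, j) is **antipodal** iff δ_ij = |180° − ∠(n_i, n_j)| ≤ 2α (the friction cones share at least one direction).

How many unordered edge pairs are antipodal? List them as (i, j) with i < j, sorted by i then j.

count = 4; pairs: (0,3), (1,3), (1,4), (2,5)

α = atan 0.25 = 14.04°;  2α = 28.07°
n_0 = (-0.8117, +0.5840)
n_1 = (-0.9995, -0.0311)
n_2 = (-0.2847, -0.9586)
n_3 = (+0.9091, -0.4165)
n_4 = (+0.9941, +0.1084)
n_5 = (+0.5365, +0.8439)
  (0,1): δ = 142.49°  ·
  (0,2): δ = 70.81°  ·
  (0,3): δ = 11.12°  ✓
  (0,4): δ = 41.96°  ·
  (0,5): δ = 93.29°  ·
  (1,2): δ = 108.32°  ·
  (1,3): δ = 26.40°  ✓
  (1,4): δ = 4.44°  ✓
  (1,5): δ = 55.78°  ·
  (2,3): δ = 98.07°  ·
  (2,4): δ = 67.24°  ·
  (2,5): δ = 15.90°  ✓
  (3,4): δ = 149.16°  ·
  (3,5): δ = 97.83°  ·
  (4,5): δ = 128.66°  ·
antipodal pairs: 4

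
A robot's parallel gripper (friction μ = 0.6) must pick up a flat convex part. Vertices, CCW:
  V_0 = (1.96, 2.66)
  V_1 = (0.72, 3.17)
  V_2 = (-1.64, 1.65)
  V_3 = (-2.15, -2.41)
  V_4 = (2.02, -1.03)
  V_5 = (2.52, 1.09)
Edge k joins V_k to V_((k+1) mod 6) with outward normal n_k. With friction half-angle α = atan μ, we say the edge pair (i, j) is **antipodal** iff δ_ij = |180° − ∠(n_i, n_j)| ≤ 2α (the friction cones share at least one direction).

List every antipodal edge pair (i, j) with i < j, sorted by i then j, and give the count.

count = 5; pairs: (0,3), (1,3), (1,4), (2,4), (2,5)

α = atan 0.6 = 30.96°;  2α = 61.93°
n_0 = (+0.3804, +0.9248)
n_1 = (-0.5415, +0.8407)
n_2 = (-0.9922, +0.1246)
n_3 = (+0.3142, -0.9494)
n_4 = (+0.9733, -0.2296)
n_5 = (+0.9419, +0.3360)
  (0,1): δ = 124.86°  ·
  (0,2): δ = 74.80°  ·
  (0,3): δ = 40.67°  ✓
  (0,4): δ = 99.09°  ·
  (0,5): δ = 131.99°  ·
  (1,2): δ = 129.94°  ·
  (1,3): δ = 14.47°  ✓
  (1,4): δ = 43.95°  ✓
  (1,5): δ = 76.85°  ·
  (2,3): δ = 64.53°  ·
  (2,4): δ = 6.11°  ✓
  (2,5): δ = 26.79°  ✓
  (3,4): δ = 121.58°  ·
  (3,5): δ = 88.68°  ·
  (4,5): δ = 147.10°  ·
antipodal pairs: 5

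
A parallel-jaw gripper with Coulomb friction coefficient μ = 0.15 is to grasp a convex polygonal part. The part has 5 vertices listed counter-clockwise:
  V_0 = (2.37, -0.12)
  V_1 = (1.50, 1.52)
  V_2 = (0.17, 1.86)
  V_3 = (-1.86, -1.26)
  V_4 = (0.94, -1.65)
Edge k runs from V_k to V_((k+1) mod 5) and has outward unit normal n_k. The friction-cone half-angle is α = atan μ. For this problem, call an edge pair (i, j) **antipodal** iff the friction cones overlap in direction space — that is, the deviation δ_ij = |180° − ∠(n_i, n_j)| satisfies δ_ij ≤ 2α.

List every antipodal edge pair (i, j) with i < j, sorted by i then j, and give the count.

count = 2; pairs: (1,3), (2,4)

α = atan 0.15 = 8.53°;  2α = 17.06°
n_0 = (+0.8834, +0.4686)
n_1 = (+0.2477, +0.9688)
n_2 = (-0.8382, +0.5454)
n_3 = (-0.1380, -0.9904)
n_4 = (+0.7306, -0.6828)
  (0,1): δ = 132.29°  ·
  (0,2): δ = 61.00°  ·
  (0,3): δ = 54.13°  ·
  (0,4): δ = 108.99°  ·
  (1,2): δ = 108.71°  ·
  (1,3): δ = 6.41°  ✓
  (1,4): δ = 61.27°  ·
  (2,3): δ = 64.88°  ·
  (2,4): δ = 10.02°  ✓
  (3,4): δ = 125.14°  ·
antipodal pairs: 2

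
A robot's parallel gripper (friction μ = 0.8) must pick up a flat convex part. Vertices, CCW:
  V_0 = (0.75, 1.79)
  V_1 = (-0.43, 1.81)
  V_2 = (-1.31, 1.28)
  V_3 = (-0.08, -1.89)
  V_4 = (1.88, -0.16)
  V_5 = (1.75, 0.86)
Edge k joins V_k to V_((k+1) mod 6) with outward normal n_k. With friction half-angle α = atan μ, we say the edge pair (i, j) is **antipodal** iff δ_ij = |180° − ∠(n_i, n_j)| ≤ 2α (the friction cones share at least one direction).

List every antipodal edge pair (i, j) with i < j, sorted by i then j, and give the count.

count = 7; pairs: (0,2), (0,3), (1,3), (1,4), (2,3), (2,4), (2,5)

α = atan 0.8 = 38.66°;  2α = 77.32°
n_0 = (+0.0169, +0.9999)
n_1 = (-0.5159, +0.8566)
n_2 = (-0.9323, -0.3617)
n_3 = (+0.6617, -0.7497)
n_4 = (+0.9920, +0.1264)
n_5 = (+0.6810, +0.7323)
  (0,1): δ = 147.97°  ·
  (0,2): δ = 67.82°  ✓
  (0,3): δ = 42.40°  ✓
  (0,4): δ = 98.23°  ·
  (0,5): δ = 138.05°  ·
  (1,2): δ = 99.85°  ·
  (1,3): δ = 10.37°  ✓
  (1,4): δ = 66.20°  ✓
  (1,5): δ = 106.02°  ·
  (2,3): δ = 69.77°  ✓
  (2,4): δ = 13.94°  ✓
  (2,5): δ = 25.87°  ✓
  (3,4): δ = 124.17°  ·
  (3,5): δ = 84.36°  ·
  (4,5): δ = 140.19°  ·
antipodal pairs: 7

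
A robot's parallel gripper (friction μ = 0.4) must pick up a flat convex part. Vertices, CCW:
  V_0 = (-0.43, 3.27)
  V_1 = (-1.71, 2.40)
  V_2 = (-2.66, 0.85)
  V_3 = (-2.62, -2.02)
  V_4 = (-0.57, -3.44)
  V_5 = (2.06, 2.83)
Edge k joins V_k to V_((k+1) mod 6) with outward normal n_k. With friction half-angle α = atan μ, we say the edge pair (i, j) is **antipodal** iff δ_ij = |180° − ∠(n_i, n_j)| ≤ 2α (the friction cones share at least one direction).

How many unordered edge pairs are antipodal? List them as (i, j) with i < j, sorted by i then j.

count = 4; pairs: (0,4), (1,4), (2,4), (3,5)

α = atan 0.4 = 21.80°;  2α = 43.60°
n_0 = (-0.5621, +0.8270)
n_1 = (-0.8526, +0.5226)
n_2 = (-0.9999, -0.0139)
n_3 = (-0.5694, -0.8220)
n_4 = (+0.9222, -0.3868)
n_5 = (+0.1740, +0.9847)
  (0,1): δ = 155.71°  ·
  (0,2): δ = 123.40°  ·
  (0,3): δ = 68.91°  ·
  (0,4): δ = 33.04°  ✓
  (0,5): δ = 135.78°  ·
  (1,2): δ = 147.70°  ·
  (1,3): δ = 93.21°  ·
  (1,4): δ = 8.75°  ✓
  (1,5): δ = 111.48°  ·
  (2,3): δ = 125.51°  ·
  (2,4): δ = 23.55°  ✓
  (2,5): δ = 79.18°  ·
  (3,4): δ = 78.05°  ·
  (3,5): δ = 24.69°  ✓
  (4,5): δ = 77.27°  ·
antipodal pairs: 4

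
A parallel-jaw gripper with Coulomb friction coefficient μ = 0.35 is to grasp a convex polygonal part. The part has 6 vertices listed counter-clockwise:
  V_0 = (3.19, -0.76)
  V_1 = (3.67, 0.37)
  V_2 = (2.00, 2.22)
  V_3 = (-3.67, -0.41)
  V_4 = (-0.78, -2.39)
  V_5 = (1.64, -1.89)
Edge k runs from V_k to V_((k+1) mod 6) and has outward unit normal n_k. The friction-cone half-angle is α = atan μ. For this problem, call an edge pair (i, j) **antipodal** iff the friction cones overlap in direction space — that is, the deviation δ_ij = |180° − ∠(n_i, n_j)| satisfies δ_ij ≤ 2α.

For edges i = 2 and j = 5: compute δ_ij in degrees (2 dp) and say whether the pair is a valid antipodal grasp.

α = atan 0.35 = 19.29°;  2α = 38.58°
edge 2: e_2 = (-5.67, -2.63);  n_2 = (-0.4208, +0.9072)
edge 5: e_5 = (+1.55, +1.13);  n_5 = (+0.5891, -0.8081)
∠(n_2, n_5) = 168.79°
δ = |180° − 168.79°| = 11.21°
11.21° ≤ 2α = 38.58°  →  valid

δ = 11.21°, valid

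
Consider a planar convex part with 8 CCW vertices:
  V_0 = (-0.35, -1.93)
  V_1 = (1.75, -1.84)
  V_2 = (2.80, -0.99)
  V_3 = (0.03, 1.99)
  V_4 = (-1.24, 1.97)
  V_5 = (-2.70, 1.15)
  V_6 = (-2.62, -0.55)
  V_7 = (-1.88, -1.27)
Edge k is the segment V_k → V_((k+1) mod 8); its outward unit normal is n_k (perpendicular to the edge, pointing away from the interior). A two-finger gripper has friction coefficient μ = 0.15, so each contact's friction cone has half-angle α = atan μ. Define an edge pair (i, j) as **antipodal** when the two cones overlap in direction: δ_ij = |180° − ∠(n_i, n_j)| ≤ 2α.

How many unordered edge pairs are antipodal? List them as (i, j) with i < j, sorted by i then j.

α = atan 0.15 = 8.53°;  2α = 17.06°
n_0 = (+0.0428, -0.9991)
n_1 = (+0.6292, -0.7772)
n_2 = (+0.7324, +0.6808)
n_3 = (-0.0157, +0.9999)
n_4 = (-0.4897, +0.8719)
n_5 = (-0.9989, -0.0470)
n_6 = (-0.6974, -0.7167)
n_7 = (-0.3961, -0.9182)
  (0,1): δ = 143.46°  ·
  (0,2): δ = 49.55°  ·
  (0,3): δ = 1.55°  ✓
  (0,4): δ = 26.87°  ·
  (0,5): δ = 90.24°  ·
  (0,6): δ = 133.33°  ·
  (0,7): δ = 154.21°  ·
  (1,2): δ = 86.08°  ·
  (1,3): δ = 38.09°  ·
  (1,4): δ = 9.67°  ✓
  (1,5): δ = 53.70°  ·
  (1,6): δ = 96.79°  ·
  (1,7): δ = 117.67°  ·
  (2,3): δ = 132.01°  ·
  (2,4): δ = 103.59°  ·
  (2,5): δ = 40.21°  ·
  (2,6): δ = 2.88°  ✓
  (2,7): δ = 23.76°  ·
  (3,4): δ = 151.58°  ·
  (3,5): δ = 88.21°  ·
  (3,6): δ = 45.12°  ·
  (3,7): δ = 24.24°  ·
  (4,5): δ = 116.63°  ·
  (4,6): δ = 73.54°  ·
  (4,7): δ = 52.65°  ·
  (5,6): δ = 136.91°  ·
  (5,7): δ = 116.03°  ·
  (6,7): δ = 159.12°  ·
antipodal pairs: 3

count = 3; pairs: (0,3), (1,4), (2,6)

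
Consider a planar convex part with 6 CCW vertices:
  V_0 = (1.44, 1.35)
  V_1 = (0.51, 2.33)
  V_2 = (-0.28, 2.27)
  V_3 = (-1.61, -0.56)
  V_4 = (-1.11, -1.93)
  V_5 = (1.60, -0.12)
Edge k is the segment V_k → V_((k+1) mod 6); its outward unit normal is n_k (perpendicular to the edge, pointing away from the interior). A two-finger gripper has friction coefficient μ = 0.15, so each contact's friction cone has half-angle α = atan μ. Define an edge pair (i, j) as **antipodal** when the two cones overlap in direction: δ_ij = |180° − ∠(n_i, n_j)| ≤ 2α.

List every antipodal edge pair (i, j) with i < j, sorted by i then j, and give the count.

α = atan 0.15 = 8.53°;  2α = 17.06°
n_0 = (+0.7254, +0.6884)
n_1 = (-0.0757, +0.9971)
n_2 = (-0.9050, +0.4253)
n_3 = (-0.9394, -0.3428)
n_4 = (+0.5554, -0.8316)
n_5 = (+0.9941, +0.1082)
  (0,1): δ = 129.16°  ·
  (0,2): δ = 68.67°  ·
  (0,3): δ = 23.45°  ·
  (0,4): δ = 80.24°  ·
  (0,5): δ = 142.71°  ·
  (1,2): δ = 119.52°  ·
  (1,3): δ = 74.29°  ·
  (1,4): δ = 29.40°  ·
  (1,5): δ = 91.87°  ·
  (2,3): δ = 134.78°  ·
  (2,4): δ = 31.09°  ·
  (2,5): δ = 31.38°  ·
  (3,4): δ = 76.31°  ·
  (3,5): δ = 13.84°  ✓
  (4,5): δ = 117.53°  ·
antipodal pairs: 1

count = 1; pairs: (3,5)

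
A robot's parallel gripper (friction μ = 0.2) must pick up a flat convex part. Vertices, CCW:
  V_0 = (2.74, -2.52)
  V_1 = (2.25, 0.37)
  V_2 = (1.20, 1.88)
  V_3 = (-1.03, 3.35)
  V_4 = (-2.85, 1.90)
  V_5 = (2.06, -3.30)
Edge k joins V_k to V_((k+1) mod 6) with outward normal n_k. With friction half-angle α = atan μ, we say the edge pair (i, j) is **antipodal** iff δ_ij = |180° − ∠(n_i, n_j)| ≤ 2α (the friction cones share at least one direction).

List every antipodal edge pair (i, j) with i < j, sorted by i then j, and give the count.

α = atan 0.2 = 11.31°;  2α = 22.62°
n_0 = (+0.9859, +0.1672)
n_1 = (+0.8210, +0.5709)
n_2 = (+0.5504, +0.8349)
n_3 = (-0.6231, +0.7821)
n_4 = (-0.7271, -0.6865)
n_5 = (+0.7538, -0.6571)
  (0,1): δ = 154.81°  ·
  (0,2): δ = 133.02°  ·
  (0,3): δ = 61.08°  ·
  (0,4): δ = 33.73°  ·
  (0,5): δ = 129.30°  ·
  (1,2): δ = 158.21°  ·
  (1,3): δ = 86.27°  ·
  (1,4): δ = 8.54°  ✓
  (1,5): δ = 104.10°  ·
  (2,3): δ = 108.06°  ·
  (2,4): δ = 13.25°  ✓
  (2,5): δ = 82.31°  ·
  (3,4): δ = 85.19°  ·
  (3,5): δ = 10.37°  ✓
  (4,5): δ = 84.44°  ·
antipodal pairs: 3

count = 3; pairs: (1,4), (2,4), (3,5)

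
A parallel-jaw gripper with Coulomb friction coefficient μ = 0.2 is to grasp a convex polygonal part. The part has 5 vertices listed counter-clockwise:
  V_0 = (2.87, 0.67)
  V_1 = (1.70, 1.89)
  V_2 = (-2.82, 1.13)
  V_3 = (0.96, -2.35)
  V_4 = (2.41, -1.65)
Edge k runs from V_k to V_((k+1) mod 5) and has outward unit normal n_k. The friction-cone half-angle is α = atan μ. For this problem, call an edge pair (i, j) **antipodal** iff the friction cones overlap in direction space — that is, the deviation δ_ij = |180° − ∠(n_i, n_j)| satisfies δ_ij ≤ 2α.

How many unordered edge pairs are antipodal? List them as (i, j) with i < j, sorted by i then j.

count = 2; pairs: (0,2), (1,3)

α = atan 0.2 = 11.31°;  2α = 22.62°
n_0 = (+0.7217, +0.6922)
n_1 = (-0.1658, +0.9862)
n_2 = (-0.6773, -0.7357)
n_3 = (+0.4347, -0.9006)
n_4 = (+0.9809, -0.1945)
  (0,1): δ = 124.26°  ·
  (0,2): δ = 3.56°  ✓
  (0,3): δ = 71.97°  ·
  (0,4): δ = 124.98°  ·
  (1,2): δ = 52.18°  ·
  (1,3): δ = 16.22°  ✓
  (1,4): δ = 69.24°  ·
  (2,3): δ = 111.60°  ·
  (2,4): δ = 58.58°  ·
  (3,4): δ = 126.98°  ·
antipodal pairs: 2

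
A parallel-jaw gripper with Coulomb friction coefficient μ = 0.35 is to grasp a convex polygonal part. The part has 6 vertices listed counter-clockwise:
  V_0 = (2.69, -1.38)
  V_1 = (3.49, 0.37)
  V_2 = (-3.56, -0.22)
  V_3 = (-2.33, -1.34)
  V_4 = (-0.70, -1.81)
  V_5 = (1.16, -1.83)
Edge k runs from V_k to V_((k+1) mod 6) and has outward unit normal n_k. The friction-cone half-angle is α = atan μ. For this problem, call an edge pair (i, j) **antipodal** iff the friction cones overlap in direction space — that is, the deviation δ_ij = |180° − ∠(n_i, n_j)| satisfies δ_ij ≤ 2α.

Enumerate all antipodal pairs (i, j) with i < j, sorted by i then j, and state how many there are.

count = 3; pairs: (1,3), (1,4), (1,5)

α = atan 0.35 = 19.29°;  2α = 38.58°
n_0 = (+0.9095, -0.4158)
n_1 = (-0.0834, +0.9965)
n_2 = (-0.6733, -0.7394)
n_3 = (-0.2771, -0.9609)
n_4 = (-0.0108, -0.9999)
n_5 = (+0.2822, -0.9594)
  (0,1): δ = 60.65°  ·
  (0,2): δ = 72.25°  ·
  (0,3): δ = 98.48°  ·
  (0,4): δ = 113.95°  ·
  (0,5): δ = 130.96°  ·
  (1,2): δ = 47.10°  ·
  (1,3): δ = 20.87°  ✓
  (1,4): δ = 5.40°  ✓
  (1,5): δ = 11.61°  ✓
  (2,3): δ = 153.76°  ·
  (2,4): δ = 138.30°  ·
  (2,5): δ = 121.29°  ·
  (3,4): δ = 164.53°  ·
  (3,5): δ = 147.53°  ·
  (4,5): δ = 162.99°  ·
antipodal pairs: 3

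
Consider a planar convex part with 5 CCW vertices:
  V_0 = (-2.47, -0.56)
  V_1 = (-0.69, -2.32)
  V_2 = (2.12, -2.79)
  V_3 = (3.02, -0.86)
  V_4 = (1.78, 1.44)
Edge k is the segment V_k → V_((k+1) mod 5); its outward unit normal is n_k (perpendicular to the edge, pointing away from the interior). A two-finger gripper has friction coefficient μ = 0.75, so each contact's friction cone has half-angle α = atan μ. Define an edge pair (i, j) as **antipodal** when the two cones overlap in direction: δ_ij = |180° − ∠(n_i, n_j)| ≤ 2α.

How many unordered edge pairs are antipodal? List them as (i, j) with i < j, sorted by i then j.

α = atan 0.75 = 36.87°;  2α = 73.74°
n_0 = (-0.7031, -0.7111)
n_1 = (-0.1650, -0.9863)
n_2 = (+0.9063, -0.4226)
n_3 = (+0.8802, +0.4746)
n_4 = (-0.4258, +0.9048)
  (0,1): δ = 144.82°  ·
  (0,2): δ = 70.32°  ✓
  (0,3): δ = 16.99°  ✓
  (0,4): δ = 69.88°  ✓
  (1,2): δ = 105.51°  ·
  (1,3): δ = 52.17°  ✓
  (1,4): δ = 34.70°  ✓
  (2,3): δ = 126.67°  ·
  (2,4): δ = 39.80°  ✓
  (3,4): δ = 93.13°  ·
antipodal pairs: 6

count = 6; pairs: (0,2), (0,3), (0,4), (1,3), (1,4), (2,4)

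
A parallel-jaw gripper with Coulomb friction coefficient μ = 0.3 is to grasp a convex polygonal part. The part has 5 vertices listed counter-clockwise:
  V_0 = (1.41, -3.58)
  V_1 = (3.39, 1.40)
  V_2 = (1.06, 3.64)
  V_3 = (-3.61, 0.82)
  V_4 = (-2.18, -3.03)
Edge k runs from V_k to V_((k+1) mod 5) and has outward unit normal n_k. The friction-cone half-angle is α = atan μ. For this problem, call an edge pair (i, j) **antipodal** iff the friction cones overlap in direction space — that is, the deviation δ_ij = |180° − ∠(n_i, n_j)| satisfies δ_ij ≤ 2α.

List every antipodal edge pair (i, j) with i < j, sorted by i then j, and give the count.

α = atan 0.3 = 16.70°;  2α = 33.40°
n_0 = (+0.9292, -0.3695)
n_1 = (+0.6930, +0.7209)
n_2 = (-0.5169, +0.8560)
n_3 = (-0.9374, -0.3482)
n_4 = (-0.1514, -0.9885)
  (0,1): δ = 112.19°  ·
  (0,2): δ = 37.19°  ·
  (0,3): δ = 42.06°  ·
  (0,4): δ = 102.97°  ·
  (1,2): δ = 105.00°  ·
  (1,3): δ = 25.75°  ✓
  (1,4): δ = 35.16°  ·
  (2,3): δ = 100.75°  ·
  (2,4): δ = 39.84°  ·
  (3,4): δ = 119.09°  ·
antipodal pairs: 1

count = 1; pairs: (1,3)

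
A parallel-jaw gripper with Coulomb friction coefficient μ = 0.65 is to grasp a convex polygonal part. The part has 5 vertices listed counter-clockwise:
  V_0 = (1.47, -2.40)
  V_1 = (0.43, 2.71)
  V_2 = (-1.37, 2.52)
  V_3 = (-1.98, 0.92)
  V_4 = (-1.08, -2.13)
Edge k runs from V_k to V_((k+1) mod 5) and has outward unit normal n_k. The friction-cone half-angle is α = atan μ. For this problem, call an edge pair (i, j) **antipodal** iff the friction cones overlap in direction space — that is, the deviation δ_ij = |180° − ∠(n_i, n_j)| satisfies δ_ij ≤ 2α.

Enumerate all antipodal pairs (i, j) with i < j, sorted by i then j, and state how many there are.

α = atan 0.65 = 33.02°;  2α = 66.05°
n_0 = (+0.9799, +0.1994)
n_1 = (-0.1050, +0.9945)
n_2 = (-0.9344, +0.3562)
n_3 = (-0.9591, -0.2830)
n_4 = (-0.1053, -0.9944)
  (0,1): δ = 95.48°  ·
  (0,2): δ = 32.37°  ✓
  (0,3): δ = 4.94°  ✓
  (0,4): δ = 72.45°  ·
  (1,2): δ = 116.89°  ·
  (1,3): δ = 79.59°  ·
  (1,4): δ = 12.07°  ✓
  (2,3): δ = 142.69°  ·
  (2,4): δ = 75.17°  ·
  (3,4): δ = 112.48°  ·
antipodal pairs: 3

count = 3; pairs: (0,2), (0,3), (1,4)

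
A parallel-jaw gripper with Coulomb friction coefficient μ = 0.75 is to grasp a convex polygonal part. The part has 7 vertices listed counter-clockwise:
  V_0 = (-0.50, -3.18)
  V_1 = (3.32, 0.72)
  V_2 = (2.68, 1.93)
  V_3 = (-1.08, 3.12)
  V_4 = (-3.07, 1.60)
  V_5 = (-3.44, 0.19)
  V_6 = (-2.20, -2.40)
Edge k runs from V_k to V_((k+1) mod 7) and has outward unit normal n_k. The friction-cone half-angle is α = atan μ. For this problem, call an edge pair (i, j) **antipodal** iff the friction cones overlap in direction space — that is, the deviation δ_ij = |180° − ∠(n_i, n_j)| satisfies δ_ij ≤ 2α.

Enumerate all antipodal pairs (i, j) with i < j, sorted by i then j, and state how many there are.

count = 10; pairs: (0,2), (0,3), (0,4), (0,5), (1,4), (1,5), (1,6), (2,5), (2,6), (3,6)

α = atan 0.75 = 36.87°;  2α = 73.74°
n_0 = (+0.7144, -0.6997)
n_1 = (+0.8840, +0.4676)
n_2 = (+0.3017, +0.9534)
n_3 = (-0.6070, +0.7947)
n_4 = (-0.9673, +0.2538)
n_5 = (-0.9020, -0.4318)
n_6 = (-0.4170, -0.9089)
  (0,1): δ = 107.72°  ·
  (0,2): δ = 63.16°  ✓
  (0,3): δ = 8.22°  ✓
  (0,4): δ = 29.70°  ✓
  (0,5): δ = 69.99°  ✓
  (0,6): δ = 109.76°  ·
  (1,2): δ = 135.44°  ·
  (1,3): δ = 80.50°  ·
  (1,4): δ = 42.58°  ✓
  (1,5): δ = 2.29°  ✓
  (1,6): δ = 37.48°  ✓
  (2,3): δ = 125.06°  ·
  (2,4): δ = 87.14°  ·
  (2,5): δ = 46.85°  ✓
  (2,6): δ = 7.08°  ✓
  (3,4): δ = 142.08°  ·
  (3,5): δ = 101.79°  ·
  (3,6): δ = 62.02°  ✓
  (4,5): δ = 139.71°  ·
  (4,6): δ = 99.94°  ·
  (5,6): δ = 140.23°  ·
antipodal pairs: 10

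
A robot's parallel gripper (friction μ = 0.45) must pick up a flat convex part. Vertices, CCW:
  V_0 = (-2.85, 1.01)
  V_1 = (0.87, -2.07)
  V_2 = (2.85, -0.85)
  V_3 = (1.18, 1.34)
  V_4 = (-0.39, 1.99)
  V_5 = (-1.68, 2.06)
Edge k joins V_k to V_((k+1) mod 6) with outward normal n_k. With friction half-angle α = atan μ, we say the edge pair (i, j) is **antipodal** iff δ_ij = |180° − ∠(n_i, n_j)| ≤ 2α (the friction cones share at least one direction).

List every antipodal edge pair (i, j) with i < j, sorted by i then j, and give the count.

α = atan 0.45 = 24.23°;  2α = 48.46°
n_0 = (-0.6377, -0.7703)
n_1 = (+0.5246, -0.8514)
n_2 = (+0.7952, +0.6064)
n_3 = (+0.3825, +0.9239)
n_4 = (+0.0542, +0.9985)
n_5 = (-0.6679, +0.7442)
  (0,1): δ = 108.74°  ·
  (0,2): δ = 13.05°  ✓
  (0,3): δ = 17.13°  ✓
  (0,4): δ = 36.52°  ✓
  (0,5): δ = 81.53°  ·
  (1,2): δ = 84.31°  ·
  (1,3): δ = 54.13°  ·
  (1,4): δ = 34.75°  ✓
  (1,5): δ = 10.27°  ✓
  (2,3): δ = 149.82°  ·
  (2,4): δ = 130.43°  ·
  (2,5): δ = 85.42°  ·
  (3,4): δ = 160.62°  ·
  (3,5): δ = 115.60°  ·
  (4,5): δ = 134.99°  ·
antipodal pairs: 5

count = 5; pairs: (0,2), (0,3), (0,4), (1,4), (1,5)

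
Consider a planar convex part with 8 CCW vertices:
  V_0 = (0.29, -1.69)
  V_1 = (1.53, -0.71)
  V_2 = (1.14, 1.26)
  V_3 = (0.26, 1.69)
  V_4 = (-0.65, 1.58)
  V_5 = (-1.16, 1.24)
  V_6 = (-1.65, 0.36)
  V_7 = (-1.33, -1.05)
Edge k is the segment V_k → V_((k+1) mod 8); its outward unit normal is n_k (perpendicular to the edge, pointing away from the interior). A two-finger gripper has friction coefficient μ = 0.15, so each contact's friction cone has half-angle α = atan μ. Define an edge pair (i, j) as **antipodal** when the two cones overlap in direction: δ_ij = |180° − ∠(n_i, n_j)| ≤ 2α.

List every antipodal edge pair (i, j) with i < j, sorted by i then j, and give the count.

α = atan 0.15 = 8.53°;  2α = 17.06°
n_0 = (+0.6201, -0.7846)
n_1 = (+0.9810, +0.1942)
n_2 = (+0.4390, +0.8985)
n_3 = (-0.1200, +0.9928)
n_4 = (-0.5547, +0.8321)
n_5 = (-0.8737, +0.4865)
n_6 = (-0.9752, -0.2213)
n_7 = (-0.3674, -0.9301)
  (0,1): δ = 117.12°  ·
  (0,2): δ = 64.36°  ·
  (0,3): δ = 31.43°  ·
  (0,4): δ = 4.63°  ✓
  (0,5): δ = 22.57°  ·
  (0,6): δ = 64.47°  ·
  (0,7): δ = 120.12°  ·
  (1,2): δ = 127.24°  ·
  (1,3): δ = 94.31°  ·
  (1,4): δ = 67.51°  ·
  (1,5): δ = 40.31°  ·
  (1,6): δ = 1.59°  ✓
  (1,7): δ = 57.24°  ·
  (2,3): δ = 147.07°  ·
  (2,4): δ = 120.27°  ·
  (2,5): δ = 93.07°  ·
  (2,6): δ = 51.17°  ·
  (2,7): δ = 4.48°  ✓
  (3,4): δ = 153.20°  ·
  (3,5): δ = 126.00°  ·
  (3,6): δ = 84.11°  ·
  (3,7): δ = 28.45°  ·
  (4,5): δ = 152.80°  ·
  (4,6): δ = 110.90°  ·
  (4,7): δ = 55.25°  ·
  (5,6): δ = 138.10°  ·
  (5,7): δ = 82.45°  ·
  (6,7): δ = 124.34°  ·
antipodal pairs: 3

count = 3; pairs: (0,4), (1,6), (2,7)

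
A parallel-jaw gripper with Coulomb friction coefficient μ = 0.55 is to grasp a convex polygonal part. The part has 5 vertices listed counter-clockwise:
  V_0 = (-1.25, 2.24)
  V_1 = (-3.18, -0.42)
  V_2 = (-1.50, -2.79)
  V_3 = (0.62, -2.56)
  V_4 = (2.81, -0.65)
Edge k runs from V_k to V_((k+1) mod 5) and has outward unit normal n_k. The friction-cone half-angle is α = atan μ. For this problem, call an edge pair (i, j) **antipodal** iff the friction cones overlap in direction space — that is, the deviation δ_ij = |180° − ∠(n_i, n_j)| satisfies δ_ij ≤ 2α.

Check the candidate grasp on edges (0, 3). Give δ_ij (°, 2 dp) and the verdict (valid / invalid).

δ = 12.94°, valid

α = atan 0.55 = 28.81°;  2α = 57.62°
edge 0: e_0 = (-1.93, -2.66);  n_0 = (-0.8094, +0.5873)
edge 3: e_3 = (+2.19, +1.91);  n_3 = (+0.6573, -0.7536)
∠(n_0, n_3) = 167.06°
δ = |180° − 167.06°| = 12.94°
12.94° ≤ 2α = 57.62°  →  valid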